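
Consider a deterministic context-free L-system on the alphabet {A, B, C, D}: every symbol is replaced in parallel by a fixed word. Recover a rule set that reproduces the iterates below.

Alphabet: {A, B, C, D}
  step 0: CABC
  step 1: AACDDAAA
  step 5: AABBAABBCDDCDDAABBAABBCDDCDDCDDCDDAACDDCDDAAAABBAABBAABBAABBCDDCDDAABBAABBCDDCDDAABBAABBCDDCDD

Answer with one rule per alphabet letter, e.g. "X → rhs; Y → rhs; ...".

  step 0 ⇒ step 1: CABC ⇒ AA·CDD·A·AA
    A ↦ CDD
    B ↦ A
    C ↦ AA
    D ↦ B  (constrained at step 1)

A->CDD, B->A, C->AA, D->B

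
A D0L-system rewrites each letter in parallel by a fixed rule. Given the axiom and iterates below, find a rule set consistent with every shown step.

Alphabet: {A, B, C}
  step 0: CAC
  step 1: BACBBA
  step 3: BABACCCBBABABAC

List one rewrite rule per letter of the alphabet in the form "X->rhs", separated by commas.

A->CB, B->C, C->BA

  step 0 ⇒ step 1: CAC ⇒ BA·CB·BA
    A ↦ CB
    C ↦ BA
    B ↦ C  (constrained at step 1)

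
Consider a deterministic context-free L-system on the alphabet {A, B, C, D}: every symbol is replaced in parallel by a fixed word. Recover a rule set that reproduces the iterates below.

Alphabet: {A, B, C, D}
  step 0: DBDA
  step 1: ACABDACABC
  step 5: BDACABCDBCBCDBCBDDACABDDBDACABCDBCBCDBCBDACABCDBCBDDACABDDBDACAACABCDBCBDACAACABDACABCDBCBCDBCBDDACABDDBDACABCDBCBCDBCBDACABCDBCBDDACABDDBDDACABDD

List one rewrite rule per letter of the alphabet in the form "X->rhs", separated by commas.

A->BC, B->BD, C->D, D->ACA

  step 0 ⇒ step 1: DBDA ⇒ ACA·BD·ACA·BC
    A ↦ BC
    B ↦ BD
    D ↦ ACA
    C ↦ D  (constrained at step 1)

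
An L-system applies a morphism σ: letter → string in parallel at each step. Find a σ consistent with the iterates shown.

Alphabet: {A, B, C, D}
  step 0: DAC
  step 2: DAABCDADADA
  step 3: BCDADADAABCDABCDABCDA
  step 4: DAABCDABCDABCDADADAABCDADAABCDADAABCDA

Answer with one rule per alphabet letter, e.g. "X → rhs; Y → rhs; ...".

  step 3 ⇒ step 4: BCDADADAABCDABCDABCDA ⇒ D·AA·BC·DA·BC·DA·BC·DA·DA·D·AA·BC·DA·D·AA·BC·DA·D·AA·BC·DA
    A ↦ DA
    B ↦ D
    C ↦ AA
    D ↦ BC

A->DA, B->D, C->AA, D->BC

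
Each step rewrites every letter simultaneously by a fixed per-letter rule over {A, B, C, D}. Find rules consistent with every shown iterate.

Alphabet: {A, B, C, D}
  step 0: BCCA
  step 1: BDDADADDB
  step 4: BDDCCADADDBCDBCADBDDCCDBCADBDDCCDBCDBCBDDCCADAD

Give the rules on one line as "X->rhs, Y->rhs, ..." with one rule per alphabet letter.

  step 0 ⇒ step 1: BCCA ⇒ BDD·AD·AD·DB
    A ↦ DB
    B ↦ BDD
    C ↦ AD
    D ↦ C  (constrained at step 1)

A->DB, B->BDD, C->AD, D->C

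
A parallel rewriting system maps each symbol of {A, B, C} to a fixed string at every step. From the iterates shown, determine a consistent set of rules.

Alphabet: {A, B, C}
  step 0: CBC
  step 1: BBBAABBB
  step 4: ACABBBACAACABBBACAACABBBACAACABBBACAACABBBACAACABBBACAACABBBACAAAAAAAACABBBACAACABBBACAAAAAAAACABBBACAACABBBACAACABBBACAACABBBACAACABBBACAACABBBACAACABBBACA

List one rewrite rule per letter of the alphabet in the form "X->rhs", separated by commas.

A->ACA, B->AA, C->BBB

  step 0 ⇒ step 1: CBC ⇒ BBB·AA·BBB
    B ↦ AA
    C ↦ BBB
    A ↦ ACA  (constrained at step 1)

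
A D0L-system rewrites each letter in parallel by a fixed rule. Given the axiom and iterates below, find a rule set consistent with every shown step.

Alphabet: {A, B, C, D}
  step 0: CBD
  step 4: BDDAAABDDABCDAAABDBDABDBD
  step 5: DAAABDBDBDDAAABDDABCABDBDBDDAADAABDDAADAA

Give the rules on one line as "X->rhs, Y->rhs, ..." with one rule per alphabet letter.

A->BD, B->DA, C->BC, D->A

  step 4 ⇒ step 5: BDDAAABDDABCDAAABDBDABDBD ⇒ DA·A·A·BD·BD·BD·DA·A·A·BD·DA·BC·A·BD·BD·BD·DA·A·DA·A·BD·DA·A·DA·A
    A ↦ BD
    B ↦ DA
    C ↦ BC
    D ↦ A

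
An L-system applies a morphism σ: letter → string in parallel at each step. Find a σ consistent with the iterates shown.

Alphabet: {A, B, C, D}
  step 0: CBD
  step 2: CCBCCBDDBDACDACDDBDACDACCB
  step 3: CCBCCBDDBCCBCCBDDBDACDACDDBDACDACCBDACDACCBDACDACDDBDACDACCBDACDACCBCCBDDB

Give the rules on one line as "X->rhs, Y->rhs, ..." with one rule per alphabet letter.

A->DA, B->DDB, C->CCB, D->DAC

  step 2 ⇒ step 3: CCBCCBDDBDACDACDDBDACDACCB ⇒ CCB·CCB·DDB·CCB·CCB·DDB·DAC·DAC·DDB·DAC·DA·CCB·DAC·DA·CCB·DAC·DAC·DDB·DAC·DA·CCB·DAC·DA·CCB·CCB·DDB
    A ↦ DA
    B ↦ DDB
    C ↦ CCB
    D ↦ DAC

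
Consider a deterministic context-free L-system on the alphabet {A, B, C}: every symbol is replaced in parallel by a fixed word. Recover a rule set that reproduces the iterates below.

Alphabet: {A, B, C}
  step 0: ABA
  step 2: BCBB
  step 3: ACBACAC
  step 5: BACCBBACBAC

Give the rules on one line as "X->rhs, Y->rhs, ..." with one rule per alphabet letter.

  step 2 ⇒ step 3: BCBB ⇒ AC·B·AC·AC
    B ↦ AC
    C ↦ B
    A ↦ C  (constrained at step 0)

A->C, B->AC, C->B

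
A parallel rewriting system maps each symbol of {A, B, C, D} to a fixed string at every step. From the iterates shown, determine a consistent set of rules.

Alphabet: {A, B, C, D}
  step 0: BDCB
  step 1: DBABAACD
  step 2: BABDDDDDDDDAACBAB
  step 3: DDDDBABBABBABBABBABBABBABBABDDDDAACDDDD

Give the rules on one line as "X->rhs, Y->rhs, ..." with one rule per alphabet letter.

A->DD, B->D, C->AAC, D->BAB

  step 2 ⇒ step 3: BABDDDDDDDDAACBAB ⇒ D·DD·D·BAB·BAB·BAB·BAB·BAB·BAB·BAB·BAB·DD·DD·AAC·D·DD·D
    A ↦ DD
    B ↦ D
    C ↦ AAC
    D ↦ BAB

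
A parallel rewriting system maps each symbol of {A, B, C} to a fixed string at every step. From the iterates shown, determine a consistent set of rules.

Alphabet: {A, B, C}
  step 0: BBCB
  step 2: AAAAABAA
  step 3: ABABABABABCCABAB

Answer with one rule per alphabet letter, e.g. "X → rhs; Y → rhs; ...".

  step 2 ⇒ step 3: AAAAABAA ⇒ AB·AB·AB·AB·AB·CC·AB·AB
    A ↦ AB
    B ↦ CC
    C ↦ A  (constrained at step 0)

A->AB, B->CC, C->A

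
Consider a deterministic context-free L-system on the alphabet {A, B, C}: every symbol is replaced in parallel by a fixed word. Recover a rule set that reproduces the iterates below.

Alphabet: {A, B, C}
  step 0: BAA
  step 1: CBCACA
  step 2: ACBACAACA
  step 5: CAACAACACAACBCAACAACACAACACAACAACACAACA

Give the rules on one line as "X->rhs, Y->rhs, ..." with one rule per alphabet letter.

A->CA, B->CB, C->A

  step 1 ⇒ step 2: CBCACA ⇒ A·CB·A·CA·A·CA
    A ↦ CA
    B ↦ CB
    C ↦ A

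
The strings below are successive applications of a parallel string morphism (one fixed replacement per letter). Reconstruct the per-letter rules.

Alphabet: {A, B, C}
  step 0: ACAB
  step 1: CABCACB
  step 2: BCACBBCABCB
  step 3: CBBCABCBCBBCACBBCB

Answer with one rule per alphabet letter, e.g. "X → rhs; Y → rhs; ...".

  step 2 ⇒ step 3: BCACBBCABCB ⇒ CB·B·CA·B·CB·CB·B·CA·CB·B·CB
    A ↦ CA
    B ↦ CB
    C ↦ B

A->CA, B->CB, C->B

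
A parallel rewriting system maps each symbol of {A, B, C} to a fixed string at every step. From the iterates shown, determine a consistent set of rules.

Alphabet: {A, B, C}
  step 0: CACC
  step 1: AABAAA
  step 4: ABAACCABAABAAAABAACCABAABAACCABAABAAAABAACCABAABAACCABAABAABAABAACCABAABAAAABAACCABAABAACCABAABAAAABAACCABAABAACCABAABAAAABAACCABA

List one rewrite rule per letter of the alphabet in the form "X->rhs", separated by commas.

  step 0 ⇒ step 1: CACC ⇒ A·ABA·A·A
    A ↦ ABA
    C ↦ A
    B ↦ ACC  (constrained at step 1)

A->ABA, B->ACC, C->A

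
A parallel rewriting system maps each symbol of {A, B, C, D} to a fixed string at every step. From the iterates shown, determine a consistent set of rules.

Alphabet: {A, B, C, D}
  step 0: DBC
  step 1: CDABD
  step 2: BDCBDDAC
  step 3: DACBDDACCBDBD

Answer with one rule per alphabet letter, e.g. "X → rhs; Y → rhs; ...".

  step 2 ⇒ step 3: BDCBDDAC ⇒ DA·C·BD·DA·C·C·BD·BD
    A ↦ BD
    B ↦ DA
    C ↦ BD
    D ↦ C

A->BD, B->DA, C->BD, D->C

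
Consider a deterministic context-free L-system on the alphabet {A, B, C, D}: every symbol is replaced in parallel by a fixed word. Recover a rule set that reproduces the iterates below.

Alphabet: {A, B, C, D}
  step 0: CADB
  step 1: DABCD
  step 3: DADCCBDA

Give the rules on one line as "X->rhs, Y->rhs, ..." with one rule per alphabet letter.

  step 0 ⇒ step 1: CADB ⇒ DA·B·C·D
    A ↦ B
    B ↦ D
    C ↦ DA
    D ↦ C

A->B, B->D, C->DA, D->C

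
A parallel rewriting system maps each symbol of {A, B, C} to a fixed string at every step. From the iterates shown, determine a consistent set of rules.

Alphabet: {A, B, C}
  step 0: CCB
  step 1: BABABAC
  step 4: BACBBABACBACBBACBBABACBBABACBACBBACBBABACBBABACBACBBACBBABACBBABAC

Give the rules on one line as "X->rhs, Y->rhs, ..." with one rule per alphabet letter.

A->B, B->BAC, C->BA

  step 0 ⇒ step 1: CCB ⇒ BA·BA·BAC
    B ↦ BAC
    C ↦ BA
    A ↦ B  (constrained at step 1)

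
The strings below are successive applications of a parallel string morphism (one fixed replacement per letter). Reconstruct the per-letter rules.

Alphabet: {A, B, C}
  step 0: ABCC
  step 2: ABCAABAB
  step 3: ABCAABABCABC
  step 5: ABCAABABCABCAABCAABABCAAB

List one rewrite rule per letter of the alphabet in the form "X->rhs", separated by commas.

A->AB, B->C, C->A

  step 2 ⇒ step 3: ABCAABAB ⇒ AB·C·A·AB·AB·C·AB·C
    A ↦ AB
    B ↦ C
    C ↦ A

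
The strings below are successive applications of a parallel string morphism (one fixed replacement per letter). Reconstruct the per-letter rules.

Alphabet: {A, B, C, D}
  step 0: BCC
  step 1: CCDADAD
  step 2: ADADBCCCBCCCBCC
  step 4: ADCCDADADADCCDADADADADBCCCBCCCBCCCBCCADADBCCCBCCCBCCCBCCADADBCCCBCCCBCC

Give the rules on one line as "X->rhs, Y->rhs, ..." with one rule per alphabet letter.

  step 1 ⇒ step 2: CCDADAD ⇒ AD·AD·BCC·C·BCC·C·BCC
    A ↦ C
    C ↦ AD
    D ↦ BCC
  step 0 ⇒ step 1: BCC ⇒ CCD·AD·AD
    B ↦ CCD

A->C, B->CCD, C->AD, D->BCC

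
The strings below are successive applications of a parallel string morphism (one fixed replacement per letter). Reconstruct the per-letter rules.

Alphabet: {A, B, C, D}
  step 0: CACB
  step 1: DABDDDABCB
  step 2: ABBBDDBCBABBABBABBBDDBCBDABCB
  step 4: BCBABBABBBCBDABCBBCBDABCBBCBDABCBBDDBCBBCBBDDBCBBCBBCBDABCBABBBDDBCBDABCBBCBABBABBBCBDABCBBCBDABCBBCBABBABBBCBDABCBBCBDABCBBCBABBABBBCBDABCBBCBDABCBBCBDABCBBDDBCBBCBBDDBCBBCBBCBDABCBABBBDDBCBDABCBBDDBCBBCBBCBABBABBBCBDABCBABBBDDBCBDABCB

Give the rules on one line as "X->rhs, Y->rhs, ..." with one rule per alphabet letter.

  step 1 ⇒ step 2: DABDDDABCB ⇒ ABB·BDD·BCB·ABB·ABB·ABB·BDD·BCB·DA·BCB
    A ↦ BDD
    B ↦ BCB
    C ↦ DA
    D ↦ ABB

A->BDD, B->BCB, C->DA, D->ABB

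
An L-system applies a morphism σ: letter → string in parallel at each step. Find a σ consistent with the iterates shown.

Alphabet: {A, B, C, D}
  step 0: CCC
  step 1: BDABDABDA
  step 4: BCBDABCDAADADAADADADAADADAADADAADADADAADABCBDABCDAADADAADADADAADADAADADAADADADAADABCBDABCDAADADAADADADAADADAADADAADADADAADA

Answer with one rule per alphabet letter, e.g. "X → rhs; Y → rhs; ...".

A->DA, B->BC, C->BDA, D->DAA

  step 0 ⇒ step 1: CCC ⇒ BDA·BDA·BDA
    C ↦ BDA
    A ↦ DA  (constrained at step 1)
    B ↦ BC  (constrained at step 1)
    D ↦ DAA  (constrained at step 1)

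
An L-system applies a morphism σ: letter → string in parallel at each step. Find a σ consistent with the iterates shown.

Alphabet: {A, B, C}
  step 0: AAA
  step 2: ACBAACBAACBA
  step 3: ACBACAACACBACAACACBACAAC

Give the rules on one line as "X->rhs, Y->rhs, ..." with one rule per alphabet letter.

A->AC, B->CA, C->BA

  step 2 ⇒ step 3: ACBAACBAACBA ⇒ AC·BA·CA·AC·AC·BA·CA·AC·AC·BA·CA·AC
    A ↦ AC
    B ↦ CA
    C ↦ BA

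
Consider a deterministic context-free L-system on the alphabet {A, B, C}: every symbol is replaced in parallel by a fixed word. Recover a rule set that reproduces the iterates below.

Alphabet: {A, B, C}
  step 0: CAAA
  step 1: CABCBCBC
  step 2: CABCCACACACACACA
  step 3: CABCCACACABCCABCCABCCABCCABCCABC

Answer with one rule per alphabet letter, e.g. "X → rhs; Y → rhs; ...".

A->BC, B->CA, C->CA

  step 2 ⇒ step 3: CABCCACACACACACA ⇒ CA·BC·CA·CA·CA·BC·CA·BC·CA·BC·CA·BC·CA·BC·CA·BC
    A ↦ BC
    B ↦ CA
    C ↦ CA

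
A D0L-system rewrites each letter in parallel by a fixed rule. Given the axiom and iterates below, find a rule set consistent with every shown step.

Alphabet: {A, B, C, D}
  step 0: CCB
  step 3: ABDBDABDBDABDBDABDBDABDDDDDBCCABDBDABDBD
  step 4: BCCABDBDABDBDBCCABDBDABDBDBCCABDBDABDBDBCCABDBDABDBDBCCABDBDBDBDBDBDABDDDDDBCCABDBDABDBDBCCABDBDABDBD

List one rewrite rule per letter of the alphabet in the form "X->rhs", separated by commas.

A->BCC, B->ABD, C->DD, D->BD

  step 3 ⇒ step 4: ABDBDABDBDABDBDABDBDABDDDDDBCCABDBDABDBD ⇒ BCC·ABD·BD·ABD·BD·BCC·ABD·BD·ABD·BD·BCC·ABD·BD·ABD·BD·BCC·ABD·BD·ABD·BD·BCC·ABD·BD·BD·BD·BD·BD·ABD·DD·DD·BCC·ABD·BD·ABD·BD·BCC·ABD·BD·ABD·BD
    A ↦ BCC
    B ↦ ABD
    C ↦ DD
    D ↦ BD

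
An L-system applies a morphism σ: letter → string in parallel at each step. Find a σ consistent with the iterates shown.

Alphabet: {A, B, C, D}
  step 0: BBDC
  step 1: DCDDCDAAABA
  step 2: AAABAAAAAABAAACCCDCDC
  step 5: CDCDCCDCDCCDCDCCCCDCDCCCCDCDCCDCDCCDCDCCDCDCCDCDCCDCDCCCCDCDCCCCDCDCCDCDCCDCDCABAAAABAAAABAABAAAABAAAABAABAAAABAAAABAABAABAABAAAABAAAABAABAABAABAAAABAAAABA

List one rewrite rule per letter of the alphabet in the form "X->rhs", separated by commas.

A->C, B->DCD, C->ABA, D->AA

  step 1 ⇒ step 2: DCDDCDAAABA ⇒ AA·ABA·AA·AA·ABA·AA·C·C·C·DCD·C
    A ↦ C
    B ↦ DCD
    C ↦ ABA
    D ↦ AA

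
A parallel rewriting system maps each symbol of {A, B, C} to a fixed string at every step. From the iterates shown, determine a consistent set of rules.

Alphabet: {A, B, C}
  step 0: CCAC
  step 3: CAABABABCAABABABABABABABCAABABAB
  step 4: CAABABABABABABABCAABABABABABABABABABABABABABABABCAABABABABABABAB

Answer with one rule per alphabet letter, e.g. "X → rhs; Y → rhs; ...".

  step 3 ⇒ step 4: CAABABABCAABABABABABABABCAABABAB ⇒ CA·AB·AB·AB·AB·AB·AB·AB·CA·AB·AB·AB·AB·AB·AB·AB·AB·AB·AB·AB·AB·AB·AB·AB·CA·AB·AB·AB·AB·AB·AB·AB
    A ↦ AB
    B ↦ AB
    C ↦ CA

A->AB, B->AB, C->CA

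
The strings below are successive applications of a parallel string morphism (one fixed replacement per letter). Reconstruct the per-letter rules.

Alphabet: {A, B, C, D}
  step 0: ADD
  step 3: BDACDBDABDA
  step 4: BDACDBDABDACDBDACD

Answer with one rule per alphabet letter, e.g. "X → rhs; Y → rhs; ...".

A->CD, B->BD, C->BD, D->A

  step 3 ⇒ step 4: BDACDBDABDA ⇒ BD·A·CD·BD·A·BD·A·CD·BD·A·CD
    A ↦ CD
    B ↦ BD
    C ↦ BD
    D ↦ A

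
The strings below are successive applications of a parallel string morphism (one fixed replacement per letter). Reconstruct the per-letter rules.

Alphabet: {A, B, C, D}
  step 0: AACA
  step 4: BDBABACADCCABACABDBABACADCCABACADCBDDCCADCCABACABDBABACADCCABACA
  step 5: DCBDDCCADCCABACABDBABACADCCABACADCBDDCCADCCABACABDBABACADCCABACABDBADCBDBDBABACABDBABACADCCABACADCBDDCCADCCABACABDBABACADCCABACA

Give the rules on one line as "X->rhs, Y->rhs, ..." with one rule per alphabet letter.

  step 4 ⇒ step 5: BDBABACADCCABACABDBABACADCCABACADCBDDCCADCCABACABDBABACADCCABACA ⇒ DC·BD·DC·CA·DC·CA·BA·CA·BD·BA·BA·CA·DC·CA·BA·CA·DC·BD·DC·CA·DC·CA·BA·CA·BD·BA·BA·CA·DC·CA·BA·CA·BD·BA·DC·BD·BD·BA·BA·CA·BD·BA·BA·CA·DC·CA·BA·CA·DC·BD·DC·CA·DC·CA·BA·CA·BD·BA·BA·CA·DC·CA·BA·CA
    A ↦ CA
    B ↦ DC
    C ↦ BA
    D ↦ BD

A->CA, B->DC, C->BA, D->BD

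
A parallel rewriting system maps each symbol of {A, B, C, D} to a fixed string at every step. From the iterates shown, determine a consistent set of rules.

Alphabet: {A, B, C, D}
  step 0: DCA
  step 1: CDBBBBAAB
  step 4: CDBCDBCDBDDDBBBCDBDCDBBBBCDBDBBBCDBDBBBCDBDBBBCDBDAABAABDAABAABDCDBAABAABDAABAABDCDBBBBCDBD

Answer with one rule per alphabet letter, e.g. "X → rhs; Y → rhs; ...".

A->AAB, B->D, C->BBB, D->CDB

  step 0 ⇒ step 1: DCA ⇒ CDB·BBB·AAB
    A ↦ AAB
    C ↦ BBB
    D ↦ CDB
    B ↦ D  (constrained at step 1)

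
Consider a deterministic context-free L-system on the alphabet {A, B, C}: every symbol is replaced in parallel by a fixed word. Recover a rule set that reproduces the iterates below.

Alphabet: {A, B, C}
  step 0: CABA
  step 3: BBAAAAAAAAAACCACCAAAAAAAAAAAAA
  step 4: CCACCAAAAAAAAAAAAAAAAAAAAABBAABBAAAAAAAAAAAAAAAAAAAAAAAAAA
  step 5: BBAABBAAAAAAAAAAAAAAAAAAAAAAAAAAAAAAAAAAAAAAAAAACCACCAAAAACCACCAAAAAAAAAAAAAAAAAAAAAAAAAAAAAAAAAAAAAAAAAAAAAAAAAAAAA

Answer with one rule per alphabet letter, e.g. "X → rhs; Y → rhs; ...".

  step 4 ⇒ step 5: CCACCAAAAAAAAAAAAAAAAAAAAABBAABBAAAAAAAAAAAAAAAAAAAAAAAAAA ⇒ B·B·AA·B·B·AA·AA·AA·AA·AA·AA·AA·AA·AA·AA·AA·AA·AA·AA·AA·AA·AA·AA·AA·AA·AA·CCA·CCA·AA·AA·CCA·CCA·AA·AA·AA·AA·AA·AA·AA·AA·AA·AA·AA·AA·AA·AA·AA·AA·AA·AA·AA·AA·AA·AA·AA·AA·AA·AA
    A ↦ AA
    B ↦ CCA
    C ↦ B

A->AA, B->CCA, C->B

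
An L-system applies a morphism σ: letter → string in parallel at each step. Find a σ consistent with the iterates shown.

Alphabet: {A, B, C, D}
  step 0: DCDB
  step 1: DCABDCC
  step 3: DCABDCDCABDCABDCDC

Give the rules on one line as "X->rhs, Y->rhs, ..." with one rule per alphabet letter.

  step 0 ⇒ step 1: DCDB ⇒ DC·AB·DC·C
    B ↦ C
    C ↦ AB
    D ↦ DC
    A ↦ D  (constrained at step 1)

A->D, B->C, C->AB, D->DC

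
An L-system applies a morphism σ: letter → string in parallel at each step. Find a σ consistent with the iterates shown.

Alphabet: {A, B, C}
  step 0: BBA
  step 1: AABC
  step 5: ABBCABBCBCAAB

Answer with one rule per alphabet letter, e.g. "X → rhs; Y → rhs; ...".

A->BC, B->A, C->B

  step 0 ⇒ step 1: BBA ⇒ A·A·BC
    A ↦ BC
    B ↦ A
    C ↦ B  (constrained at step 1)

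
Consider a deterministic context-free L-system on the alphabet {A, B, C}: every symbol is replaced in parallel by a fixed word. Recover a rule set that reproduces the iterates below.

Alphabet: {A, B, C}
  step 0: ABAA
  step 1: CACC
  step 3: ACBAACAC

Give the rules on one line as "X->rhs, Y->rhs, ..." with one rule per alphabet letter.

  step 0 ⇒ step 1: ABAA ⇒ C·A·C·C
    A ↦ C
    B ↦ A
    C ↦ BA  (constrained at step 1)

A->C, B->A, C->BA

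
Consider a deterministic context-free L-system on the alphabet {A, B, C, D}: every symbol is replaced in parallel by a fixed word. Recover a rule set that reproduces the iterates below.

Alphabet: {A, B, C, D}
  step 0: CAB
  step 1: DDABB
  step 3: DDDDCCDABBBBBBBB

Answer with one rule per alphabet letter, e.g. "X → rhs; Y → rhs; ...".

A->DA, B->BB, C->D, D->CC

  step 0 ⇒ step 1: CAB ⇒ D·DA·BB
    A ↦ DA
    B ↦ BB
    C ↦ D
    D ↦ CC  (constrained at step 1)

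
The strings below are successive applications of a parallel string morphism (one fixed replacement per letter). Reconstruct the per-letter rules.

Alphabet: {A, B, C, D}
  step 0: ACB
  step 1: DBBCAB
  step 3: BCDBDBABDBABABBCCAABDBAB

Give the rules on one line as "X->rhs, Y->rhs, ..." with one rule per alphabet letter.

  step 0 ⇒ step 1: ACB ⇒ DB·BC·AB
    A ↦ DB
    B ↦ AB
    C ↦ BC
    D ↦ CA  (constrained at step 1)

A->DB, B->AB, C->BC, D->CA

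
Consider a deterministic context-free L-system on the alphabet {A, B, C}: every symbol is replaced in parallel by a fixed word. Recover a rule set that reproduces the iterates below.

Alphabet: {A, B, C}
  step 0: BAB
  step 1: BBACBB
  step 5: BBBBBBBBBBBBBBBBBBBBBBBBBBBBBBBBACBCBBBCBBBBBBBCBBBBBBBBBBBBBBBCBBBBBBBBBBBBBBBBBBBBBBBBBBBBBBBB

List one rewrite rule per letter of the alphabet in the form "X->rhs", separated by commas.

  step 0 ⇒ step 1: BAB ⇒ BB·AC·BB
    A ↦ AC
    B ↦ BB
    C ↦ BC  (constrained at step 1)

A->AC, B->BB, C->BC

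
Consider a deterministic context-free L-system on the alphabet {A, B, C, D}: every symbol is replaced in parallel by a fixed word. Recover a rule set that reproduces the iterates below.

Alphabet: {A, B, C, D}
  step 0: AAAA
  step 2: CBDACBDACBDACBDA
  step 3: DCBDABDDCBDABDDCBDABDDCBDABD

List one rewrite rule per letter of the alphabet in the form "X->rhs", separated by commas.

  step 2 ⇒ step 3: CBDACBDACBDACBDA ⇒ D·CB·DA·BD·D·CB·DA·BD·D·CB·DA·BD·D·CB·DA·BD
    A ↦ BD
    B ↦ CB
    C ↦ D
    D ↦ DA

A->BD, B->CB, C->D, D->DA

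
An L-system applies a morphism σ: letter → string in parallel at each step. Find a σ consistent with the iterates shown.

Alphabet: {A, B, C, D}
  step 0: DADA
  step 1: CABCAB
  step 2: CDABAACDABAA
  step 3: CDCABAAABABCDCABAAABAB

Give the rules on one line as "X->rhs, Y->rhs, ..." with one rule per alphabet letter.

A->AB, B->AA, C->CD, D->C

  step 2 ⇒ step 3: CDABAACDABAA ⇒ CD·C·AB·AA·AB·AB·CD·C·AB·AA·AB·AB
    A ↦ AB
    B ↦ AA
    C ↦ CD
    D ↦ C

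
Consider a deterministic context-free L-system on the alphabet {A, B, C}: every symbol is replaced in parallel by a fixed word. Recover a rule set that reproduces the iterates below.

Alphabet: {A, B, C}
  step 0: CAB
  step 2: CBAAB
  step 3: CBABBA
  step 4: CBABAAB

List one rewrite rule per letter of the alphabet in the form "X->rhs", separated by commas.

A->B, B->A, C->CB

  step 3 ⇒ step 4: CBABBA ⇒ CB·A·B·A·A·B
    A ↦ B
    B ↦ A
    C ↦ CB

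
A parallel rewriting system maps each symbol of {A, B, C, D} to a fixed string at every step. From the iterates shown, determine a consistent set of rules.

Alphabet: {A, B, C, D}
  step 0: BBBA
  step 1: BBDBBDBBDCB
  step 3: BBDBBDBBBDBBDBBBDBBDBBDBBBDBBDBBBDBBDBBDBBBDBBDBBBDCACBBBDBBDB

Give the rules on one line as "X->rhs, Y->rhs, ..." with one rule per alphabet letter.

  step 0 ⇒ step 1: BBBA ⇒ BBD·BBD·BBD·CB
    A ↦ CB
    B ↦ BBD
    C ↦ CA  (constrained at step 1)
    D ↦ B  (constrained at step 1)

A->CB, B->BBD, C->CA, D->B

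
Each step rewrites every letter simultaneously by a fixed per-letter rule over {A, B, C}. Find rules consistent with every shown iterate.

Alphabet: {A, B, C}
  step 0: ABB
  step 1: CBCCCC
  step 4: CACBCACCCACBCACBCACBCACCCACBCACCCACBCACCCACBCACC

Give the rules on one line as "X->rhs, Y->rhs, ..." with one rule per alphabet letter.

A->CB, B->CC, C->CA

  step 0 ⇒ step 1: ABB ⇒ CB·CC·CC
    A ↦ CB
    B ↦ CC
    C ↦ CA  (constrained at step 1)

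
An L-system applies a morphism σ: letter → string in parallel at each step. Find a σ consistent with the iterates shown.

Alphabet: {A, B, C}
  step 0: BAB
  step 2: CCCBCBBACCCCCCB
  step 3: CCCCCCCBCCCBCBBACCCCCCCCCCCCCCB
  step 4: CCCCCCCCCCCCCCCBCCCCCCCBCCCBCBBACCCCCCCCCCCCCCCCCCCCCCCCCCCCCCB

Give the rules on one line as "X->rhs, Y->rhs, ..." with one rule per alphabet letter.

A->BAC, B->CB, C->CC

  step 3 ⇒ step 4: CCCCCCCBCCCBCBBACCCCCCCCCCCCCCB ⇒ CC·CC·CC·CC·CC·CC·CC·CB·CC·CC·CC·CB·CC·CB·CB·BAC·CC·CC·CC·CC·CC·CC·CC·CC·CC·CC·CC·CC·CC·CC·CB
    A ↦ BAC
    B ↦ CB
    C ↦ CC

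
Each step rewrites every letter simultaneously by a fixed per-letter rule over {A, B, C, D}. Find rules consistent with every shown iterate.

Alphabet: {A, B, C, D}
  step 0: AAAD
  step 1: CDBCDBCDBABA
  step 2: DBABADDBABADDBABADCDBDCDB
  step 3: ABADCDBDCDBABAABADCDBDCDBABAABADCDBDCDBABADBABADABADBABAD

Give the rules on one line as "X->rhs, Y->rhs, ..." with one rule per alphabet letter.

  step 2 ⇒ step 3: DBABADDBABADDBABADCDBDCDB ⇒ ABA·D·CDB·D·CDB·ABA·ABA·D·CDB·D·CDB·ABA·ABA·D·CDB·D·CDB·ABA·DB·ABA·D·ABA·DB·ABA·D
    A ↦ CDB
    B ↦ D
    C ↦ DB
    D ↦ ABA

A->CDB, B->D, C->DB, D->ABA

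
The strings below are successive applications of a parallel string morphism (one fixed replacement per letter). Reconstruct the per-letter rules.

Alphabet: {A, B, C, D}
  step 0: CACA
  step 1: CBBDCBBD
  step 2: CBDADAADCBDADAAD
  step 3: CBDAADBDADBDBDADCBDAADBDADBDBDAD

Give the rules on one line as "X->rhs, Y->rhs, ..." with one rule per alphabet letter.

  step 2 ⇒ step 3: CBDADAADCBDADAAD ⇒ CB·DA·AD·BD·AD·BD·BD·AD·CB·DA·AD·BD·AD·BD·BD·AD
    A ↦ BD
    B ↦ DA
    C ↦ CB
    D ↦ AD

A->BD, B->DA, C->CB, D->AD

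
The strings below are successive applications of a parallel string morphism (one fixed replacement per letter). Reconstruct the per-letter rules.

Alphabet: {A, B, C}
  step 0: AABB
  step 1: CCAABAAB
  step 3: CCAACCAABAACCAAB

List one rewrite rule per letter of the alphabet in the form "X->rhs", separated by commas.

  step 0 ⇒ step 1: AABB ⇒ C·C·AAB·AAB
    A ↦ C
    B ↦ AAB
    C ↦ A  (constrained at step 1)

A->C, B->AAB, C->A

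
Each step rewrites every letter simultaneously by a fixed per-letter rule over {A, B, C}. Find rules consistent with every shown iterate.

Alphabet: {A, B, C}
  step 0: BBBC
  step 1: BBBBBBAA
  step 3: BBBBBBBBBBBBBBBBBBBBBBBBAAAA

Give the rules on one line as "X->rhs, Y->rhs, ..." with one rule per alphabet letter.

A->C, B->BB, C->AA

  step 0 ⇒ step 1: BBBC ⇒ BB·BB·BB·AA
    B ↦ BB
    C ↦ AA
    A ↦ C  (constrained at step 1)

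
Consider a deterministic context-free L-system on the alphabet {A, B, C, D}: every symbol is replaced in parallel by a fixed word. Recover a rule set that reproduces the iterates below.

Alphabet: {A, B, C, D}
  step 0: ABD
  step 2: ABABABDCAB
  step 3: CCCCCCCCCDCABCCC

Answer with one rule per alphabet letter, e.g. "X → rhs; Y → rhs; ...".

A->C, B->CC, C->AB, D->DC

  step 2 ⇒ step 3: ABABABDCAB ⇒ C·CC·C·CC·C·CC·DC·AB·C·CC
    A ↦ C
    B ↦ CC
    C ↦ AB
    D ↦ DC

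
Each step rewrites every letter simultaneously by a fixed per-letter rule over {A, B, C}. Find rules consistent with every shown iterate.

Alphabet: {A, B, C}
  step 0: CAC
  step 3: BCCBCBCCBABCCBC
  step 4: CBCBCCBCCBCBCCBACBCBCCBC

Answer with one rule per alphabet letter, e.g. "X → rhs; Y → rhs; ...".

A->BA, B->C, C->BC

  step 3 ⇒ step 4: BCCBCBCCBABCCBC ⇒ C·BC·BC·C·BC·C·BC·BC·C·BA·C·BC·BC·C·BC
    A ↦ BA
    B ↦ C
    C ↦ BC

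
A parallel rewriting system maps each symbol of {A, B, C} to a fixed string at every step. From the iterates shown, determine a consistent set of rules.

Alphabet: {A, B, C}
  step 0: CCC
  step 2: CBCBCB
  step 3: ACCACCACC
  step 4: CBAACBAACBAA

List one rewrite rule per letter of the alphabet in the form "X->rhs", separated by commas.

  step 3 ⇒ step 4: ACCACCACC ⇒ CB·A·A·CB·A·A·CB·A·A
    A ↦ CB
    C ↦ A
  step 2 ⇒ step 3: CBCBCB ⇒ A·CC·A·CC·A·CC
    B ↦ CC

A->CB, B->CC, C->A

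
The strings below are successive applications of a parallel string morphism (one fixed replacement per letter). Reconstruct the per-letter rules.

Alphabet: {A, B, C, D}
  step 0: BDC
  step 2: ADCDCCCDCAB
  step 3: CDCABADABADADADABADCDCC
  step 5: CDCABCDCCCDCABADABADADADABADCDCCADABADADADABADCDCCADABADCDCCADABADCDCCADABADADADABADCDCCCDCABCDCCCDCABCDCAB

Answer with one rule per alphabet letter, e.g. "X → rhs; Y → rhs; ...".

  step 2 ⇒ step 3: ADCDCCCDCAB ⇒ CDC·AB·AD·AB·AD·AD·AD·AB·AD·CDC·C
    A ↦ CDC
    B ↦ C
    C ↦ AD
    D ↦ AB

A->CDC, B->C, C->AD, D->AB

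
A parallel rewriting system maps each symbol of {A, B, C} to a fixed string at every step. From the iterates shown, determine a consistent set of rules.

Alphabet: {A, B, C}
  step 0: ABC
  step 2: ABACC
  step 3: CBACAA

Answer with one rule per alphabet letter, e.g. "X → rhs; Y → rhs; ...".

  step 2 ⇒ step 3: ABACC ⇒ C·BA·C·A·A
    A ↦ C
    B ↦ BA
    C ↦ A

A->C, B->BA, C->A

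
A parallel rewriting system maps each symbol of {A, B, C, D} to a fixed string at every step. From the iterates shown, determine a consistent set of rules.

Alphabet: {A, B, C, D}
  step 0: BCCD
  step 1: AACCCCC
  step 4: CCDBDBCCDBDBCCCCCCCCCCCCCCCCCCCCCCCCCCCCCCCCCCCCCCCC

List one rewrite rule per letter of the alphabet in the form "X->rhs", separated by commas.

  step 0 ⇒ step 1: BCCD ⇒ AA·CC·CC·C
    B ↦ AA
    C ↦ CC
    D ↦ C
    A ↦ DB  (constrained at step 1)

A->DB, B->AA, C->CC, D->C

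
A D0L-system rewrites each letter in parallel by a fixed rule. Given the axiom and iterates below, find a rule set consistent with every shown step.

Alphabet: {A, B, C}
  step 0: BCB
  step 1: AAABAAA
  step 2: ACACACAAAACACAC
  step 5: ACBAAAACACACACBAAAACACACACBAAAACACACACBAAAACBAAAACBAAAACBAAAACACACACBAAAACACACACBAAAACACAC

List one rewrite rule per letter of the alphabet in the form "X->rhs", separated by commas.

A->AC, B->AAA, C->B

  step 1 ⇒ step 2: AAABAAA ⇒ AC·AC·AC·AAA·AC·AC·AC
    A ↦ AC
    B ↦ AAA
  step 0 ⇒ step 1: BCB ⇒ AAA·B·AAA
    C ↦ B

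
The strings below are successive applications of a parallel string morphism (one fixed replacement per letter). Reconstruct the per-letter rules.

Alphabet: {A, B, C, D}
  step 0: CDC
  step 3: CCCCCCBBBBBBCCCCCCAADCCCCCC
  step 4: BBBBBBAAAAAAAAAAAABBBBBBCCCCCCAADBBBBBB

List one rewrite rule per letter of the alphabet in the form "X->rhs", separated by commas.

A->CCC, B->AA, C->B, D->AAD

  step 3 ⇒ step 4: CCCCCCBBBBBBCCCCCCAADCCCCCC ⇒ B·B·B·B·B·B·AA·AA·AA·AA·AA·AA·B·B·B·B·B·B·CCC·CCC·AAD·B·B·B·B·B·B
    A ↦ CCC
    B ↦ AA
    C ↦ B
    D ↦ AAD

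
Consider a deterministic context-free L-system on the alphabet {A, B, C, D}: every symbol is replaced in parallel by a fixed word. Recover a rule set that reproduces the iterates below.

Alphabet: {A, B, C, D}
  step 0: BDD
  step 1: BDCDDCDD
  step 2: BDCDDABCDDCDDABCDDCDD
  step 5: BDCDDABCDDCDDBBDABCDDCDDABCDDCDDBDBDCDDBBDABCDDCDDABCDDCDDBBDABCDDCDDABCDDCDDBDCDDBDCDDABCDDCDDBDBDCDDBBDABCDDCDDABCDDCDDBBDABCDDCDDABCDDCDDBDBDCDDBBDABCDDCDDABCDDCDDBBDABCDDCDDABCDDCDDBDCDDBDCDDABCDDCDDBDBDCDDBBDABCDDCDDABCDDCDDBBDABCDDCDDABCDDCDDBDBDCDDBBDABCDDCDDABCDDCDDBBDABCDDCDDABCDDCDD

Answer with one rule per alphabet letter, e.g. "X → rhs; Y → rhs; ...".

A->B, B->BD, C->AB, D->CDD

  step 1 ⇒ step 2: BDCDDCDD ⇒ BD·CDD·AB·CDD·CDD·AB·CDD·CDD
    B ↦ BD
    C ↦ AB
    D ↦ CDD
    A ↦ B  (constrained at step 2)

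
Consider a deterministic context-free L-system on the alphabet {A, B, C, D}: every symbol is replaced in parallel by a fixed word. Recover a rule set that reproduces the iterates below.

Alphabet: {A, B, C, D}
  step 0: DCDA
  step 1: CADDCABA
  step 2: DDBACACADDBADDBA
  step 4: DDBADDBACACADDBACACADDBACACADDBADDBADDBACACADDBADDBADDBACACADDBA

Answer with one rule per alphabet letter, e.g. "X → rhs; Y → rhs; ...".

  step 1 ⇒ step 2: CADDCABA ⇒ DD·BA·CA·CA·DD·BA·DD·BA
    A ↦ BA
    B ↦ DD
    C ↦ DD
    D ↦ CA

A->BA, B->DD, C->DD, D->CA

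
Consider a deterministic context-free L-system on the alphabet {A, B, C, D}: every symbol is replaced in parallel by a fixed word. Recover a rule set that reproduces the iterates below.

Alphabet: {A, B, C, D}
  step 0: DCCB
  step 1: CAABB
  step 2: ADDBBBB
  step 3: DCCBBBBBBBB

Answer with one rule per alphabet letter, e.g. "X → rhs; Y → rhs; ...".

A->D, B->BB, C->A, D->C

  step 2 ⇒ step 3: ADDBBBB ⇒ D·C·C·BB·BB·BB·BB
    A ↦ D
    B ↦ BB
    D ↦ C
  step 0 ⇒ step 1: DCCB ⇒ C·A·A·BB
    C ↦ A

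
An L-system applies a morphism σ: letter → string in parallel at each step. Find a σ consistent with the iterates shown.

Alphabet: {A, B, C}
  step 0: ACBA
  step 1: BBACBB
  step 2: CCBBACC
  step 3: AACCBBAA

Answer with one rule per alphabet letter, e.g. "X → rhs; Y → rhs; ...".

  step 2 ⇒ step 3: CCBBACC ⇒ A·A·C·C·BB·A·A
    A ↦ BB
    B ↦ C
    C ↦ A

A->BB, B->C, C->A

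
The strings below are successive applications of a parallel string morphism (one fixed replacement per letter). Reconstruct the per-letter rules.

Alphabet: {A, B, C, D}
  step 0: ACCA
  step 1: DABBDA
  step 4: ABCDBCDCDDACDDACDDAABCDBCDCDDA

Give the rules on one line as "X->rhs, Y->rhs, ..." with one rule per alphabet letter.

  step 0 ⇒ step 1: ACCA ⇒ DA·B·B·DA
    A ↦ DA
    C ↦ B
    B ↦ A  (constrained at step 1)
    D ↦ CD  (constrained at step 1)

A->DA, B->A, C->B, D->CD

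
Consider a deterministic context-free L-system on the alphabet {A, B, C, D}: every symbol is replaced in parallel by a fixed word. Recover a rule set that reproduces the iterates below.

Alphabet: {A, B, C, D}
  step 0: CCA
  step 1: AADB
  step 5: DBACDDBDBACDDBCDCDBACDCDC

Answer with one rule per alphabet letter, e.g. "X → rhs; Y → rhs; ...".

A->DB, B->C, C->A, D->CD

  step 0 ⇒ step 1: CCA ⇒ A·A·DB
    A ↦ DB
    C ↦ A
    B ↦ C  (constrained at step 1)
    D ↦ CD  (constrained at step 1)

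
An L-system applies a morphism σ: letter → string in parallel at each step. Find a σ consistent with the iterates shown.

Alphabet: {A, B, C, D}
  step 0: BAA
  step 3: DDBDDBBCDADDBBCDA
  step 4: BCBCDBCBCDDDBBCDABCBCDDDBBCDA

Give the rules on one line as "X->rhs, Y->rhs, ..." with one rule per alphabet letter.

A->DA, B->D, C->DB, D->BC

  step 3 ⇒ step 4: DDBDDBBCDADDBBCDA ⇒ BC·BC·D·BC·BC·D·D·DB·BC·DA·BC·BC·D·D·DB·BC·DA
    A ↦ DA
    B ↦ D
    C ↦ DB
    D ↦ BC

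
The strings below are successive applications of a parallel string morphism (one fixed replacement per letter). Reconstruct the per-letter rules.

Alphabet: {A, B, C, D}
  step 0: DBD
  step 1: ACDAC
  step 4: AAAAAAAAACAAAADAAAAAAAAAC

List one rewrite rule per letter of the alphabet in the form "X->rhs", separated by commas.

A->AA, B->D, C->B, D->AC

  step 0 ⇒ step 1: DBD ⇒ AC·D·AC
    B ↦ D
    D ↦ AC
    A ↦ AA  (constrained at step 1)
    C ↦ B  (constrained at step 1)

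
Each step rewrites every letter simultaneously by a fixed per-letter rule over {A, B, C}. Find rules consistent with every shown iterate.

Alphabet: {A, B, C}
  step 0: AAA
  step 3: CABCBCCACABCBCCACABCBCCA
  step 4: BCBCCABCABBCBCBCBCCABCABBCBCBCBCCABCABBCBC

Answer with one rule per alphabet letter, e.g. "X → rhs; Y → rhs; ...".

  step 3 ⇒ step 4: CABCBCCACABCBCCACABCBCCA ⇒ B·CBC·CA·B·CA·B·B·CBC·B·CBC·CA·B·CA·B·B·CBC·B·CBC·CA·B·CA·B·B·CBC
    A ↦ CBC
    B ↦ CA
    C ↦ B

A->CBC, B->CA, C->B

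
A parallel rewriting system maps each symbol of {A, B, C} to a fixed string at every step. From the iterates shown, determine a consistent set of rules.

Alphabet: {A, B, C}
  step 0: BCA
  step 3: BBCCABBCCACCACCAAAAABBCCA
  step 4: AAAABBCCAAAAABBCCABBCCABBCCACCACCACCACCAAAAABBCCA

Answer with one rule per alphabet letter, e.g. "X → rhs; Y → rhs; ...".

  step 3 ⇒ step 4: BBCCABBCCACCACCAAAAABBCCA ⇒ AA·AA·B·B·CCA·AA·AA·B·B·CCA·B·B·CCA·B·B·CCA·CCA·CCA·CCA·CCA·AA·AA·B·B·CCA
    A ↦ CCA
    B ↦ AA
    C ↦ B

A->CCA, B->AA, C->B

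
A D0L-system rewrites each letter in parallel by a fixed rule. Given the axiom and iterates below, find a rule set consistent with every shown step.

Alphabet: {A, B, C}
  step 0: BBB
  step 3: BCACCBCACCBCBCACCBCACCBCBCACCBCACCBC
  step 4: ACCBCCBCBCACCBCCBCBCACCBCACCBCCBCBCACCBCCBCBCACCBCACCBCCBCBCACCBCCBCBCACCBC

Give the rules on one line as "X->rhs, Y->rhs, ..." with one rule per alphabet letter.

  step 3 ⇒ step 4: BCACCBCACCBCBCACCBCACCBCBCACCBCACCBC ⇒ ACC·BC·C·BC·BC·ACC·BC·C·BC·BC·ACC·BC·ACC·BC·C·BC·BC·ACC·BC·C·BC·BC·ACC·BC·ACC·BC·C·BC·BC·ACC·BC·C·BC·BC·ACC·BC
    A ↦ C
    B ↦ ACC
    C ↦ BC

A->C, B->ACC, C->BC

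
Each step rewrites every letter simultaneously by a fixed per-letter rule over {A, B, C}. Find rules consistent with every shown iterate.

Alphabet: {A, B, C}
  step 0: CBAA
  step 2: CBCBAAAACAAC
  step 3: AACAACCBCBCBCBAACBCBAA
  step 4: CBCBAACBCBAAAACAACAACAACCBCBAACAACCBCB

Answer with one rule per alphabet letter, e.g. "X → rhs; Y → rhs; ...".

  step 3 ⇒ step 4: AACAACCBCBCBCBAACBCBAA ⇒ CB·CB·AA·CB·CB·AA·AA·C·AA·C·AA·C·AA·C·CB·CB·AA·C·AA·C·CB·CB
    A ↦ CB
    B ↦ C
    C ↦ AA

A->CB, B->C, C->AA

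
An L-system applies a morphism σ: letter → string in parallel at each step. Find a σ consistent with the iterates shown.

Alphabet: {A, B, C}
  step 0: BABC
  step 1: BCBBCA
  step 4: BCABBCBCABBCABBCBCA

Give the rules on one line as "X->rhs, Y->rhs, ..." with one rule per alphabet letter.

A->B, B->BC, C->A

  step 0 ⇒ step 1: BABC ⇒ BC·B·BC·A
    A ↦ B
    B ↦ BC
    C ↦ A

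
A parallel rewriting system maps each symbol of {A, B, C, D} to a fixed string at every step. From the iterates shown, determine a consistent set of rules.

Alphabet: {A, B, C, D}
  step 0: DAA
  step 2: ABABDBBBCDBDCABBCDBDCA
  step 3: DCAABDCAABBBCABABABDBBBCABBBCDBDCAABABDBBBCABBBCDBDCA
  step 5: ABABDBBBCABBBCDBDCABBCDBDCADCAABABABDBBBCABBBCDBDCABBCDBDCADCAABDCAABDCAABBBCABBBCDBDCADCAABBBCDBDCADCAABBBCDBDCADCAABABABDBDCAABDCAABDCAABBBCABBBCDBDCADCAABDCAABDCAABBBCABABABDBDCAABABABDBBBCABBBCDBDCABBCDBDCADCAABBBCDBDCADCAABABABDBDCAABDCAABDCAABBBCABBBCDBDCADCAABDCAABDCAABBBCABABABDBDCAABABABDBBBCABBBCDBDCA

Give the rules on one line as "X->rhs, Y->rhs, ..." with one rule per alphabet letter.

  step 2 ⇒ step 3: ABABDBBBCDBDCABBCDBDCA ⇒ DCA·AB·DCA·AB·BBC·AB·AB·AB·DB·BBC·AB·BBC·DB·DCA·AB·AB·DB·BBC·AB·BBC·DB·DCA
    A ↦ DCA
    B ↦ AB
    C ↦ DB
    D ↦ BBC

A->DCA, B->AB, C->DB, D->BBC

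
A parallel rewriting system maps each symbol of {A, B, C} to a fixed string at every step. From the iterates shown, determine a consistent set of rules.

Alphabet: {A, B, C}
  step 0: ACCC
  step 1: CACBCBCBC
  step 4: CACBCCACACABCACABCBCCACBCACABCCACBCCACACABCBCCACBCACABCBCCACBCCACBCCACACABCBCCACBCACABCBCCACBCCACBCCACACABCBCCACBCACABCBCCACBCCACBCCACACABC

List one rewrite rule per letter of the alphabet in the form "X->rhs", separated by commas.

  step 0 ⇒ step 1: ACCC ⇒ CAC·BC·BC·BC
    A ↦ CAC
    C ↦ BC
    B ↦ ACA  (constrained at step 1)

A->CAC, B->ACA, C->BC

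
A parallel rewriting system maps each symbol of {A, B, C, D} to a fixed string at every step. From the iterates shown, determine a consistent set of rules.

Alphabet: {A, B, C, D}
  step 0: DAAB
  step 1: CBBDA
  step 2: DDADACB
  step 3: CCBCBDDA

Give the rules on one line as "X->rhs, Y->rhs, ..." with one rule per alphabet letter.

A->B, B->DA, C->D, D->C

  step 2 ⇒ step 3: DDADACB ⇒ C·C·B·C·B·D·DA
    A ↦ B
    B ↦ DA
    C ↦ D
    D ↦ C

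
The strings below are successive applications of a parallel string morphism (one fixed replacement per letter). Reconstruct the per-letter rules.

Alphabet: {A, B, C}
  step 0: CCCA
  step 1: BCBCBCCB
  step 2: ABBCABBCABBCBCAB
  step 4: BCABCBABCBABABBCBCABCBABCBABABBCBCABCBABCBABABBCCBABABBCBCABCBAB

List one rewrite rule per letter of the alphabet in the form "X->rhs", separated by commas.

A->CB, B->AB, C->BC

  step 1 ⇒ step 2: BCBCBCCB ⇒ AB·BC·AB·BC·AB·BC·BC·AB
    B ↦ AB
    C ↦ BC
  step 0 ⇒ step 1: CCCA ⇒ BC·BC·BC·CB
    A ↦ CB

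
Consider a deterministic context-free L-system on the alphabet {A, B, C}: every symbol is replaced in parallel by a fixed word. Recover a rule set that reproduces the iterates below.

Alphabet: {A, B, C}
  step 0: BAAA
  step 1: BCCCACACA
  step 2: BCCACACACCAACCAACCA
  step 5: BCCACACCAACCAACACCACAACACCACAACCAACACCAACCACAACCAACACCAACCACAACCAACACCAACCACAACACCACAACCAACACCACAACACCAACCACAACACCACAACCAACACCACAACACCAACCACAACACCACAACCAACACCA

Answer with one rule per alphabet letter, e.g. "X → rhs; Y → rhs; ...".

  step 1 ⇒ step 2: BCCCACACA ⇒ BCC·AC·AC·AC·CA·AC·CA·AC·CA
    A ↦ CA
    B ↦ BCC
    C ↦ AC

A->CA, B->BCC, C->AC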